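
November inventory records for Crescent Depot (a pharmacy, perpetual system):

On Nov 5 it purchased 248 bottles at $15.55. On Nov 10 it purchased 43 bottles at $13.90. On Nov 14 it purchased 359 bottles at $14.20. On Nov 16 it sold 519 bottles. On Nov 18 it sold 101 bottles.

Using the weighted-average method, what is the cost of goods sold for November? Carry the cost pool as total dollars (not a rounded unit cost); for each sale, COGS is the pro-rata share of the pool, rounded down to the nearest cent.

After Nov 5: 248 on hand, pool $3,856.40 (≈ $15.5500 each)
After Nov 10: 291 on hand, pool $4,454.10 (≈ $15.3062 each)
After Nov 14: 650 on hand, pool $9,551.90 (≈ $14.6952 each)
Nov 16, sell 519: 519/650 × $9,551.90 → $7,626.82
Nov 18, sell 101: 101/131 × $1,925.08 → $1,484.22
Total COGS = $7,626.82 + $1,484.22 = $9,111.04
Ending inventory (cost pool remaining) = $440.86
Check: goods available $9,551.90 = COGS $9,111.04 + ending $440.86

COGS = $9,111.04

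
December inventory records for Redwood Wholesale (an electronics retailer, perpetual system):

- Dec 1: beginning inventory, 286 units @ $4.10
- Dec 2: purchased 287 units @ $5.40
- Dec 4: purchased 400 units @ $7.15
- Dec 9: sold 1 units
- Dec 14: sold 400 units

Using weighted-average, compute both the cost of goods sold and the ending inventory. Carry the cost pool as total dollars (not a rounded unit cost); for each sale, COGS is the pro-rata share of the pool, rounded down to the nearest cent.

COGS = $2,300.65; ending inventory = $3,281.75

After Dec 1: 286 on hand, pool $1,172.60 (≈ $4.1000 each)
After Dec 2: 573 on hand, pool $2,722.40 (≈ $4.7511 each)
After Dec 4: 973 on hand, pool $5,582.40 (≈ $5.7373 each)
Dec 9, sell 1: 1/973 × $5,582.40 → $5.73
Dec 14, sell 400: 400/972 × $5,576.67 → $2,294.92
Total COGS = $5.73 + $2,294.92 = $2,300.65
Ending inventory (cost pool remaining) = $3,281.75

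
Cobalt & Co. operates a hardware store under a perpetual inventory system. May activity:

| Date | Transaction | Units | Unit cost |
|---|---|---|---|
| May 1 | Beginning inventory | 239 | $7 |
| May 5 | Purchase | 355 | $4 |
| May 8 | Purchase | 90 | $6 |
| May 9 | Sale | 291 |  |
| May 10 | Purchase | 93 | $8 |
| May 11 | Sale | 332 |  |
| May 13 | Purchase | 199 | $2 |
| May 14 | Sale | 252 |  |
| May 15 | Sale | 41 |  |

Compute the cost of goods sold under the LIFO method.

May 9, 291 sold [LIFO — newest first]: 90 @ $6 + 201 @ $4 = $1,344
May 11, 332 sold [LIFO — newest first]: 93 @ $8 + 154 @ $4 + 85 @ $7 = $1,955
May 14, 252 sold [LIFO — newest first]: 199 @ $2 + 53 @ $7 = $769
May 15, 41 sold [LIFO — newest first]: 41 @ $7 = $287
Total COGS = $1,344 + $1,955 + $769 + $287 = $4,355
Ending inventory: 60 @ $7 = $420

COGS = $4,355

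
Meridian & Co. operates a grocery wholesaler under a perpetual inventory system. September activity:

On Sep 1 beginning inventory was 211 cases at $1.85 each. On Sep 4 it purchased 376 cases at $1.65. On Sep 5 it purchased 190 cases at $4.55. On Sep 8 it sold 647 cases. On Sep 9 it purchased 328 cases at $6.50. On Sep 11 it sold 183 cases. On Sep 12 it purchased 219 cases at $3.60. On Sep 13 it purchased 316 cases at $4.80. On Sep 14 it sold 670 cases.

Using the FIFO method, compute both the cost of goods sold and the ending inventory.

Sep 8, 647 sold [FIFO — oldest first]: 211 @ $1.85 + 376 @ $1.65 + 60 @ $4.55 = $1,283.75
Sep 11, 183 sold [FIFO — oldest first]: 130 @ $4.55 + 53 @ $6.50 = $936.00
Sep 14, 670 sold [FIFO — oldest first]: 275 @ $6.50 + 219 @ $3.60 + 176 @ $4.80 = $3,420.70
Total COGS = $1,283.75 + $936.00 + $3,420.70 = $5,640.45
Ending inventory: 140 @ $4.80 = $672.00

COGS = $5,640.45; ending inventory = $672.00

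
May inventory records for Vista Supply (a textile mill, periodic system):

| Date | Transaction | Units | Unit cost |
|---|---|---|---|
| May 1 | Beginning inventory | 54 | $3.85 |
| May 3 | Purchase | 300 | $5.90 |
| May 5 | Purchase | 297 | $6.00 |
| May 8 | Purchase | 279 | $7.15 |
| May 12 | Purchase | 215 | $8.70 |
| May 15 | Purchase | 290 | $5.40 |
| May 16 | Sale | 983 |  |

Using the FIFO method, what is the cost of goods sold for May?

May 16, 983 sold [FIFO — oldest first]: 54 @ $3.85 + 300 @ $5.90 + 297 @ $6.00 + 279 @ $7.15 + 53 @ $8.70 = $6,215.85
Ending inventory: 162 @ $8.70 + 290 @ $5.40 = $2,975.40
Check: goods available $9,191.25 = COGS $6,215.85 + ending $2,975.40

COGS = $6,215.85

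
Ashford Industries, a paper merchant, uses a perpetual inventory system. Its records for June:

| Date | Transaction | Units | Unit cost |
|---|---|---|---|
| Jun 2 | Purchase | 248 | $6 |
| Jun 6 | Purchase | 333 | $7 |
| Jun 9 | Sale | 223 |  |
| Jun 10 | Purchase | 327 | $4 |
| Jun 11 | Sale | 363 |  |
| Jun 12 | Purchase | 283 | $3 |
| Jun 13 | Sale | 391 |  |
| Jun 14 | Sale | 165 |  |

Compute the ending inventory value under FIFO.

Ending inventory = $147

Jun 9, 223 sold [FIFO — oldest first]: 223 @ $6 = $1,338
Jun 11, 363 sold [FIFO — oldest first]: 25 @ $6 + 333 @ $7 + 5 @ $4 = $2,501
Jun 13, 391 sold [FIFO — oldest first]: 322 @ $4 + 69 @ $3 = $1,495
Jun 14, 165 sold [FIFO — oldest first]: 165 @ $3 = $495
Total COGS = $1,338 + $2,501 + $1,495 + $495 = $5,829
Ending inventory: 49 @ $3 = $147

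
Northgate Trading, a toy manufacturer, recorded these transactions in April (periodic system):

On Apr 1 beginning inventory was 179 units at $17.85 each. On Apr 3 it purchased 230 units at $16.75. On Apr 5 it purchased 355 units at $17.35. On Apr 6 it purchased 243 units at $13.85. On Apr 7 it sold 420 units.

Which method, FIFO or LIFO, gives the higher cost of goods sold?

FIFO

FIFO COGS: 179 @ $17.85 + 230 @ $16.75 + 11 @ $17.35 = $7,238.50
LIFO COGS: 243 @ $13.85 + 177 @ $17.35 = $6,436.50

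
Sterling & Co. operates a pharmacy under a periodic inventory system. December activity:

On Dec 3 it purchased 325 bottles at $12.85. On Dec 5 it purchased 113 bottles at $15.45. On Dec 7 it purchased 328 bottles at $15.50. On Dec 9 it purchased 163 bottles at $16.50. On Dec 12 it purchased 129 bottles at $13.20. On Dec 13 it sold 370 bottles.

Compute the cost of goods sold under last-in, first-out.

Dec 13, 370 sold [LIFO — newest first]: 129 @ $13.20 + 163 @ $16.50 + 78 @ $15.50 = $5,601.30
Ending inventory: 325 @ $12.85 + 113 @ $15.45 + 250 @ $15.50 = $9,797.10

COGS = $5,601.30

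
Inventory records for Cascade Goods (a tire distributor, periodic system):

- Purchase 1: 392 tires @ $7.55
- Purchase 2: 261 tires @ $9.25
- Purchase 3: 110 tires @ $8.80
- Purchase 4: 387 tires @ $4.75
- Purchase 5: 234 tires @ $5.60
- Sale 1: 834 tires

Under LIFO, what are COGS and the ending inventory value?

Sale 1 (834) [LIFO — newest first]: 234 @ $5.60 + 387 @ $4.75 + 110 @ $8.80 + 103 @ $9.25 = $5,069.40
Ending inventory: 392 @ $7.55 + 158 @ $9.25 = $4,421.10

COGS = $5,069.40; ending inventory = $4,421.10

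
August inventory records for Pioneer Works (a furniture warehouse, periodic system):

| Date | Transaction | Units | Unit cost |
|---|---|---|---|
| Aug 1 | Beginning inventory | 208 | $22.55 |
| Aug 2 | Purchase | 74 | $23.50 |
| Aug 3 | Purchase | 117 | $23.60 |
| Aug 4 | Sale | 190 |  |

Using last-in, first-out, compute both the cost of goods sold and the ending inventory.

COGS = $4,476.70; ending inventory = $4,713.90

Aug 4, 190 sold [LIFO — newest first]: 117 @ $23.60 + 73 @ $23.50 = $4,476.70
Ending inventory: 208 @ $22.55 + 1 @ $23.50 = $4,713.90
Check: goods available $9,190.60 = COGS $4,476.70 + ending $4,713.90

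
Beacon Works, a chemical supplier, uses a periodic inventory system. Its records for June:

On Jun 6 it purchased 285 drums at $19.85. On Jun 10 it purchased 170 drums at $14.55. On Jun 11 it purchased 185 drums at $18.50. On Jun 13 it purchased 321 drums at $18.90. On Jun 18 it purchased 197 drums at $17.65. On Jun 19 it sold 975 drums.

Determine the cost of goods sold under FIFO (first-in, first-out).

COGS = $17,867.25

Jun 19, 975 sold [FIFO — oldest first]: 285 @ $19.85 + 170 @ $14.55 + 185 @ $18.50 + 321 @ $18.90 + 14 @ $17.65 = $17,867.25
Ending inventory: 183 @ $17.65 = $3,229.95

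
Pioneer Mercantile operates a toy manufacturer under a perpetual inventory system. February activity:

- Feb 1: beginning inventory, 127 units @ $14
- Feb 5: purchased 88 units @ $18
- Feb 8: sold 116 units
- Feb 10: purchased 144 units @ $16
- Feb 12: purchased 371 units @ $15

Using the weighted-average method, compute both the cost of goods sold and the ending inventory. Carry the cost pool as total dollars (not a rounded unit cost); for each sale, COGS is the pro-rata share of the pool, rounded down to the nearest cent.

COGS = $1,813.91; ending inventory = $9,417.09

After Feb 1: 127 on hand, pool $1,778.00 (≈ $14.0000 each)
After Feb 5: 215 on hand, pool $3,362.00 (≈ $15.6372 each)
Feb 8, sell 116: 116/215 × $3,362.00 → $1,813.91
After Feb 10: 243 on hand, pool $3,852.09 (≈ $15.8522 each)
After Feb 12: 614 on hand, pool $9,417.09 (≈ $15.3373 each)
Ending inventory (cost pool remaining) = $9,417.09
Check: goods available $11,231.00 = COGS $1,813.91 + ending $9,417.09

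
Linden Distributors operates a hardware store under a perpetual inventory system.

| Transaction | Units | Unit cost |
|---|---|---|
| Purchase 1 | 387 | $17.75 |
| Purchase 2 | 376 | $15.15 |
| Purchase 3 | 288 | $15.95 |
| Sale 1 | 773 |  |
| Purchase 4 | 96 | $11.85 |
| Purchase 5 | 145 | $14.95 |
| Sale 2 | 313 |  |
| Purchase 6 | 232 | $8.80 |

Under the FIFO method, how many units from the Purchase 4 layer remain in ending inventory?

Sale 1 (773) [FIFO — oldest first]: 387 @ $17.75 + 376 @ $15.15 + 10 @ $15.95 = $12,725.15
Sale 2 (313) [FIFO — oldest first]: 278 @ $15.95 + 35 @ $11.85 = $4,848.85
Total COGS = $12,725.15 + $4,848.85 = $17,574.00
Ending inventory: 61 @ $11.85 + 145 @ $14.95 + 232 @ $8.80 = $4,932.20
Check: goods available $22,506.20 = COGS $17,574.00 + ending $4,932.20

61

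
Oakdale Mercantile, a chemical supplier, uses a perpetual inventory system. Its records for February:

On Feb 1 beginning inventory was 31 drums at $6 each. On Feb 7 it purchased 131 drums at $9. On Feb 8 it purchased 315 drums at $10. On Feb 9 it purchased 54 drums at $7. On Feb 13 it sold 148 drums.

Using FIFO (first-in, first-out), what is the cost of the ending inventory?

Feb 13, 148 sold [FIFO — oldest first]: 31 @ $6 + 117 @ $9 = $1,239
Ending inventory: 14 @ $9 + 315 @ $10 + 54 @ $7 = $3,654

Ending inventory = $3,654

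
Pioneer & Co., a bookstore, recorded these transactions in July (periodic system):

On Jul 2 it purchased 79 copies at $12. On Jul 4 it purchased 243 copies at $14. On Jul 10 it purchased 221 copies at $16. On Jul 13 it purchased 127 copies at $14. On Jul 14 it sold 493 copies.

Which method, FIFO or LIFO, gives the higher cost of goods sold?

FIFO COGS: 79 @ $12 + 243 @ $14 + 171 @ $16 = $7,086
LIFO COGS: 127 @ $14 + 221 @ $16 + 145 @ $14 = $7,344

LIFO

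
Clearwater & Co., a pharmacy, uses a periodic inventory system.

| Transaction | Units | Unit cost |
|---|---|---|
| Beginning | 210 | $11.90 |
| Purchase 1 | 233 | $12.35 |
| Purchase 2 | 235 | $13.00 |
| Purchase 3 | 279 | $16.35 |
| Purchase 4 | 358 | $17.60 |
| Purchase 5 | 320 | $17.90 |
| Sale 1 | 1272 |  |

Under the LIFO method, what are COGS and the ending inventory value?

COGS = $20,633.45; ending inventory = $4,388.55

Sale 1 (1272) [LIFO — newest first]: 320 @ $17.90 + 358 @ $17.60 + 279 @ $16.35 + 235 @ $13.00 + 80 @ $12.35 = $20,633.45
Ending inventory: 210 @ $11.90 + 153 @ $12.35 = $4,388.55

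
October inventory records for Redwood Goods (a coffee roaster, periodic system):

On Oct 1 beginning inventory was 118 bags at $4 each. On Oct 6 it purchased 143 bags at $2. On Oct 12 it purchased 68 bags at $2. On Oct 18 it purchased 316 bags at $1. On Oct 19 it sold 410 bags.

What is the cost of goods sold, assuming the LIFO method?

Oct 19, 410 sold [LIFO — newest first]: 316 @ $1 + 68 @ $2 + 26 @ $2 = $504
Ending inventory: 118 @ $4 + 117 @ $2 = $706
Check: goods available $1,210 = COGS $504 + ending $706

COGS = $504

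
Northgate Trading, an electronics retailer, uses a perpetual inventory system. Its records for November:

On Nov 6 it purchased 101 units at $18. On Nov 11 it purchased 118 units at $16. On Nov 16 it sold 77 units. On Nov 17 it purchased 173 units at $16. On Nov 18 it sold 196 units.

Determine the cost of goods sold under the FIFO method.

Nov 16, 77 sold [FIFO — oldest first]: 77 @ $18 = $1,386
Nov 18, 196 sold [FIFO — oldest first]: 24 @ $18 + 118 @ $16 + 54 @ $16 = $3,184
Total COGS = $1,386 + $3,184 = $4,570
Ending inventory: 119 @ $16 = $1,904

COGS = $4,570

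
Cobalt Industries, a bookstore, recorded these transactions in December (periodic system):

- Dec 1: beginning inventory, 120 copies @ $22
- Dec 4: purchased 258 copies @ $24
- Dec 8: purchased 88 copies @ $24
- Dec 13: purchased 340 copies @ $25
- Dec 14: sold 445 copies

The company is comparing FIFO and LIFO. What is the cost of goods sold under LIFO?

FIFO COGS: 120 @ $22 + 258 @ $24 + 67 @ $24 = $10,440
LIFO COGS: 340 @ $25 + 88 @ $24 + 17 @ $24 = $11,020

COGS = $11,020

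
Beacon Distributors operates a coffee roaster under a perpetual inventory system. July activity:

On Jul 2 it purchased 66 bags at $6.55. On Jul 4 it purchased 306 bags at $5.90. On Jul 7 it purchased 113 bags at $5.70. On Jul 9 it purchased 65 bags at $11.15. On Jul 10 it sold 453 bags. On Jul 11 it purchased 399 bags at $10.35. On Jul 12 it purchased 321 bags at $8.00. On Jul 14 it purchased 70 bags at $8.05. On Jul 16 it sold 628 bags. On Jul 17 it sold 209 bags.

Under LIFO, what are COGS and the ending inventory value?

COGS = $10,540.20; ending inventory = $327.50

Jul 10, 453 sold [LIFO — newest first]: 65 @ $11.15 + 113 @ $5.70 + 275 @ $5.90 = $2,991.35
Jul 16, 628 sold [LIFO — newest first]: 70 @ $8.05 + 321 @ $8.00 + 237 @ $10.35 = $5,584.45
Jul 17, 209 sold [LIFO — newest first]: 162 @ $10.35 + 31 @ $5.90 + 16 @ $6.55 = $1,964.40
Total COGS = $2,991.35 + $5,584.45 + $1,964.40 = $10,540.20
Ending inventory: 50 @ $6.55 = $327.50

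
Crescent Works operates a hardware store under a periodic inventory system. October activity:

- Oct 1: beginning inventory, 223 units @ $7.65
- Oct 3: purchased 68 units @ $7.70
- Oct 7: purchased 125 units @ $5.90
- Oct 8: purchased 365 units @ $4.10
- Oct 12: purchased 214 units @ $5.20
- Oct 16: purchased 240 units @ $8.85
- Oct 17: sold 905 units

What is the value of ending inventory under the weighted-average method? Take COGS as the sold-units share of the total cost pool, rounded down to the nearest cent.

Oct 17, sell 905: 905/1235 × $7,700.35 → $5,642.76
Ending inventory (cost pool remaining) = $2,057.59
Check: goods available $7,700.35 = COGS $5,642.76 + ending $2,057.59

Ending inventory = $2,057.59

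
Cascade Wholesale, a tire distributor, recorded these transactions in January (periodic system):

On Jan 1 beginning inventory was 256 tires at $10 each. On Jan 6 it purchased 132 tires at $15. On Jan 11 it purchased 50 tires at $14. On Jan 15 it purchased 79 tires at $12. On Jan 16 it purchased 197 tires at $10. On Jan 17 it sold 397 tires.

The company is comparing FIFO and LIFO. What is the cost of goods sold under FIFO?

FIFO COGS: 256 @ $10 + 132 @ $15 + 9 @ $14 = $4,666
LIFO COGS: 197 @ $10 + 79 @ $12 + 50 @ $14 + 71 @ $15 = $4,683

COGS = $4,666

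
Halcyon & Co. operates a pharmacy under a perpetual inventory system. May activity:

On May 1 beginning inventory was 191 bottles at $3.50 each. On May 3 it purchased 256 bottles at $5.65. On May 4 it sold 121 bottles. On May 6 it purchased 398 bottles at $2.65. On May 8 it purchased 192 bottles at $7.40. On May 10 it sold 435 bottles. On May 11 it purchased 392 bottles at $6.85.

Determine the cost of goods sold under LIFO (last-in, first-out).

May 4, 121 sold [LIFO — newest first]: 121 @ $5.65 = $683.65
May 10, 435 sold [LIFO — newest first]: 192 @ $7.40 + 243 @ $2.65 = $2,064.75
Total COGS = $683.65 + $2,064.75 = $2,748.40
Ending inventory: 191 @ $3.50 + 135 @ $5.65 + 155 @ $2.65 + 392 @ $6.85 = $4,527.20
Check: goods available $7,275.60 = COGS $2,748.40 + ending $4,527.20

COGS = $2,748.40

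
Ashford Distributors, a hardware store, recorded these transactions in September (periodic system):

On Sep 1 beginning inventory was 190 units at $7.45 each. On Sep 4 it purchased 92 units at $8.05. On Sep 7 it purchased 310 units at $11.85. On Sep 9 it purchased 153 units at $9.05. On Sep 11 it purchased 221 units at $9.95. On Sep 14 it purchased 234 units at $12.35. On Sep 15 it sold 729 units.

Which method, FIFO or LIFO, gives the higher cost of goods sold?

LIFO

FIFO COGS: 190 @ $7.45 + 92 @ $8.05 + 310 @ $11.85 + 137 @ $9.05 = $7,069.45
LIFO COGS: 234 @ $12.35 + 221 @ $9.95 + 153 @ $9.05 + 121 @ $11.85 = $7,907.35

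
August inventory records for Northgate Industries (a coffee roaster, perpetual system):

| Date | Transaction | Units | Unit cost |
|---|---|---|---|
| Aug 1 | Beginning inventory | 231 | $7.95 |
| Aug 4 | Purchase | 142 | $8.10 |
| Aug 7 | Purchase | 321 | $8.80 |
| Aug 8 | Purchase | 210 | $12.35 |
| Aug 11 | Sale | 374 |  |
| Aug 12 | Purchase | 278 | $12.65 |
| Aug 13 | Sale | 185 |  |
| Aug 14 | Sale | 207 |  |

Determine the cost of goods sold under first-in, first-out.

COGS = $6,700.65

Aug 11, 374 sold [FIFO — oldest first]: 231 @ $7.95 + 142 @ $8.10 + 1 @ $8.80 = $2,995.45
Aug 13, 185 sold [FIFO — oldest first]: 185 @ $8.80 = $1,628.00
Aug 14, 207 sold [FIFO — oldest first]: 135 @ $8.80 + 72 @ $12.35 = $2,077.20
Total COGS = $2,995.45 + $1,628.00 + $2,077.20 = $6,700.65
Ending inventory: 138 @ $12.35 + 278 @ $12.65 = $5,221.00
Check: goods available $11,921.65 = COGS $6,700.65 + ending $5,221.00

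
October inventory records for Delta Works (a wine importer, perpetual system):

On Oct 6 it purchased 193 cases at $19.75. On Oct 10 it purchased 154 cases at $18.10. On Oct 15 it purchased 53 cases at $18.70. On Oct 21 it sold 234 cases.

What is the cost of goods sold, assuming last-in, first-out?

COGS = $4,311.75

Oct 21, 234 sold [LIFO — newest first]: 53 @ $18.70 + 154 @ $18.10 + 27 @ $19.75 = $4,311.75
Ending inventory: 166 @ $19.75 = $3,278.50
Check: goods available $7,590.25 = COGS $4,311.75 + ending $3,278.50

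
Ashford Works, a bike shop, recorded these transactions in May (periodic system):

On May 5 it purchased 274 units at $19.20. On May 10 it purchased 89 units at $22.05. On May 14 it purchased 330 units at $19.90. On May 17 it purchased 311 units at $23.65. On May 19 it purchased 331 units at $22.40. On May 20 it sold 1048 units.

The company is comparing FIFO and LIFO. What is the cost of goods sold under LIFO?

COGS = $23,012.35

FIFO COGS: 274 @ $19.20 + 89 @ $22.05 + 330 @ $19.90 + 311 @ $23.65 + 44 @ $22.40 = $22,131.00
LIFO COGS: 331 @ $22.40 + 311 @ $23.65 + 330 @ $19.90 + 76 @ $22.05 = $23,012.35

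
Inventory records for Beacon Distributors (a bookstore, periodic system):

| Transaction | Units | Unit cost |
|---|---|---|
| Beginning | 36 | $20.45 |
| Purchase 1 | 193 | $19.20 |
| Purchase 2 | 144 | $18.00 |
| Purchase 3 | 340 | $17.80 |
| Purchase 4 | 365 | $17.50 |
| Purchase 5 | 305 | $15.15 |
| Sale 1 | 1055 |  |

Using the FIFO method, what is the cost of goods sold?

COGS = $19,070.80

Sale 1 (1055) [FIFO — oldest first]: 36 @ $20.45 + 193 @ $19.20 + 144 @ $18.00 + 340 @ $17.80 + 342 @ $17.50 = $19,070.80
Ending inventory: 23 @ $17.50 + 305 @ $15.15 = $5,023.25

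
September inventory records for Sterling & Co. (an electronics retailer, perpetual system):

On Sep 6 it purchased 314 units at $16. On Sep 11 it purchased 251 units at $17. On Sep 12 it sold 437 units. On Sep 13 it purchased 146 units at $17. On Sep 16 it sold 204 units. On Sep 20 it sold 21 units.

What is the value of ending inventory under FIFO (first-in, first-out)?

Sep 12, 437 sold [FIFO — oldest first]: 314 @ $16 + 123 @ $17 = $7,115
Sep 16, 204 sold [FIFO — oldest first]: 128 @ $17 + 76 @ $17 = $3,468
Sep 20, 21 sold [FIFO — oldest first]: 21 @ $17 = $357
Total COGS = $7,115 + $3,468 + $357 = $10,940
Ending inventory: 49 @ $17 = $833
Check: goods available $11,773 = COGS $10,940 + ending $833

Ending inventory = $833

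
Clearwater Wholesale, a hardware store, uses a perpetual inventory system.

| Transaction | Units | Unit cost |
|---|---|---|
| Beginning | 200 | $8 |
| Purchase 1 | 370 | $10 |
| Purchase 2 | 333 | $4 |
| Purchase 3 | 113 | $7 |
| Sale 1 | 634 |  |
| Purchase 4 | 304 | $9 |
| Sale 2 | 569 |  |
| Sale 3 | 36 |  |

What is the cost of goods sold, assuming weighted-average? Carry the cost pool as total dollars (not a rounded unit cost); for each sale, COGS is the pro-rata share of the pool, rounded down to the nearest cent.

After Beginning: 200 on hand, pool $1,600.00 (≈ $8.0000 each)
After Purchase 1: 570 on hand, pool $5,300.00 (≈ $9.2982 each)
After Purchase 2: 903 on hand, pool $6,632.00 (≈ $7.3444 each)
After Purchase 3: 1016 on hand, pool $7,423.00 (≈ $7.3061 each)
Sale 1, sell 634: 634/1016 × $7,423.00 → $4,632.06
After Purchase 4: 686 on hand, pool $5,526.94 (≈ $8.0568 each)
Sale 2, sell 569: 569/686 × $5,526.94 → $4,584.29
Sale 3, sell 36: 36/117 × $942.65 → $290.04
Total COGS = $4,632.06 + $4,584.29 + $290.04 = $9,506.39
Ending inventory (cost pool remaining) = $652.61
Check: goods available $10,159.00 = COGS $9,506.39 + ending $652.61

COGS = $9,506.39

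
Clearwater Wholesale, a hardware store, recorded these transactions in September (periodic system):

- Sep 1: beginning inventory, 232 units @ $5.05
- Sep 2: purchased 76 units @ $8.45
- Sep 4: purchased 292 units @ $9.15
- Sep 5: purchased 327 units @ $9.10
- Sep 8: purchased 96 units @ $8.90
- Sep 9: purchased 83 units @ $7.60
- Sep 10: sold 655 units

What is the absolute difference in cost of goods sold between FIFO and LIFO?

FIFO COGS: 232 @ $5.05 + 76 @ $8.45 + 292 @ $9.15 + 55 @ $9.10 = $4,986.10
LIFO COGS: 83 @ $7.60 + 96 @ $8.90 + 327 @ $9.10 + 149 @ $9.15 = $5,824.25
Difference = |$4,986.10 − $5,824.25| = $838.15

$838.15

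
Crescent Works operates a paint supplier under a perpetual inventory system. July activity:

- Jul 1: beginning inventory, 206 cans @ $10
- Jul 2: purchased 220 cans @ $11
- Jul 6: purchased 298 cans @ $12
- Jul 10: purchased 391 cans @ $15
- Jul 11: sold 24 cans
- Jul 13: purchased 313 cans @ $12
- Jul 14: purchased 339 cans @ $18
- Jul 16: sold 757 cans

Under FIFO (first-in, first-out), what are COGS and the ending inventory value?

Jul 11, 24 sold [FIFO — oldest first]: 24 @ $10 = $240
Jul 16, 757 sold [FIFO — oldest first]: 182 @ $10 + 220 @ $11 + 298 @ $12 + 57 @ $15 = $8,671
Total COGS = $240 + $8,671 = $8,911
Ending inventory: 334 @ $15 + 313 @ $12 + 339 @ $18 = $14,868

COGS = $8,911; ending inventory = $14,868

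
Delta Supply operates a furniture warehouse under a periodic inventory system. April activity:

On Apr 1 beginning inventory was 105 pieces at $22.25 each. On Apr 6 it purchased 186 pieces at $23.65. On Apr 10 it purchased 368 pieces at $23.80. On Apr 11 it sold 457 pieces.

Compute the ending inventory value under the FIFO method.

Ending inventory = $4,807.60

Apr 11, 457 sold [FIFO — oldest first]: 105 @ $22.25 + 186 @ $23.65 + 166 @ $23.80 = $10,685.95
Ending inventory: 202 @ $23.80 = $4,807.60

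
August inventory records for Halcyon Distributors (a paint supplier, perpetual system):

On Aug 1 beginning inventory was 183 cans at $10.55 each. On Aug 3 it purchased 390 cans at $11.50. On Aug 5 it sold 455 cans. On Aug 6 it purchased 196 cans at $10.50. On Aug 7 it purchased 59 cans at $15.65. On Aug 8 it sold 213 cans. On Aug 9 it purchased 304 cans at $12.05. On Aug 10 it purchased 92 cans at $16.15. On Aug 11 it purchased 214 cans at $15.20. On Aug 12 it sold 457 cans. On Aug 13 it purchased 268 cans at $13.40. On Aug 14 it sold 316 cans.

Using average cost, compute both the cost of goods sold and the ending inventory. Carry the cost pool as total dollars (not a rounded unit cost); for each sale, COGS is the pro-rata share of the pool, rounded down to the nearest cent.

After Aug 1: 183 on hand, pool $1,930.65 (≈ $10.5500 each)
After Aug 3: 573 on hand, pool $6,415.65 (≈ $11.1966 each)
Aug 5, sell 455: 455/573 × $6,415.65 → $5,094.45
After Aug 6: 314 on hand, pool $3,379.20 (≈ $10.7618 each)
After Aug 7: 373 on hand, pool $4,302.55 (≈ $11.5350 each)
Aug 8, sell 213: 213/373 × $4,302.55 → $2,456.95
After Aug 9: 464 on hand, pool $5,508.80 (≈ $11.8724 each)
After Aug 10: 556 on hand, pool $6,994.60 (≈ $12.5802 each)
After Aug 11: 770 on hand, pool $10,247.40 (≈ $13.3083 each)
Aug 12, sell 457: 457/770 × $10,247.40 → $6,081.89
After Aug 13: 581 on hand, pool $7,756.71 (≈ $13.3506 each)
Aug 14, sell 316: 316/581 × $7,756.71 → $4,218.79
Total COGS = $5,094.45 + $2,456.95 + $6,081.89 + $4,218.79 = $17,852.08
Ending inventory (cost pool remaining) = $3,537.92
Check: goods available $21,390.00 = COGS $17,852.08 + ending $3,537.92

COGS = $17,852.08; ending inventory = $3,537.92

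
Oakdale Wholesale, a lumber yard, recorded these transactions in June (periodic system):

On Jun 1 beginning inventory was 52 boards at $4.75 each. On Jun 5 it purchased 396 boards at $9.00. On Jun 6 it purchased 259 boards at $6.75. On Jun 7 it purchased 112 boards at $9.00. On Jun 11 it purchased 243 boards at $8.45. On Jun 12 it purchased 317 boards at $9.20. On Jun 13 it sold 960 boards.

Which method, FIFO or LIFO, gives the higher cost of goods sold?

LIFO

FIFO COGS: 52 @ $4.75 + 396 @ $9.00 + 259 @ $6.75 + 112 @ $9.00 + 141 @ $8.45 = $7,758.70
LIFO COGS: 317 @ $9.20 + 243 @ $8.45 + 112 @ $9.00 + 259 @ $6.75 + 29 @ $9.00 = $7,987.00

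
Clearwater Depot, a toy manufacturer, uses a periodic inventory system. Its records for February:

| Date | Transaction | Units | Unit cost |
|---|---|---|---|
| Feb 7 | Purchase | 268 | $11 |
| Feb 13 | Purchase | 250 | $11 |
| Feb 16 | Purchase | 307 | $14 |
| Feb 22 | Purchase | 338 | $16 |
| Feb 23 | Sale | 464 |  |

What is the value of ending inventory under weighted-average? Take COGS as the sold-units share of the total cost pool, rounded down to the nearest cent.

Ending inventory = $9,258.30

Feb 23, sell 464: 464/1163 × $15,404.00 → $6,145.70
Ending inventory (cost pool remaining) = $9,258.30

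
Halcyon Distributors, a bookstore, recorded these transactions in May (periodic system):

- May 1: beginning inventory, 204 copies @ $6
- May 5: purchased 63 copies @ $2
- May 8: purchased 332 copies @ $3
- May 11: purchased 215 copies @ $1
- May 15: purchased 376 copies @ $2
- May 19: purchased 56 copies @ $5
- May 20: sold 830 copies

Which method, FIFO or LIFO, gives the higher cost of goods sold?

FIFO COGS: 204 @ $6 + 63 @ $2 + 332 @ $3 + 215 @ $1 + 16 @ $2 = $2,593
LIFO COGS: 56 @ $5 + 376 @ $2 + 215 @ $1 + 183 @ $3 = $1,796

FIFO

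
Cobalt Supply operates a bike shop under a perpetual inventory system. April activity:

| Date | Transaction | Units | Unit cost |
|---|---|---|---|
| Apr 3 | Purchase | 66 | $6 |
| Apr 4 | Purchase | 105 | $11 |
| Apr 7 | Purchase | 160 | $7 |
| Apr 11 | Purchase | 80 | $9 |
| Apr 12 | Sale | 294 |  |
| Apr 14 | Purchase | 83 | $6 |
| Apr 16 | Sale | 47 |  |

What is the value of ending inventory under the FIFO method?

Apr 12, 294 sold [FIFO — oldest first]: 66 @ $6 + 105 @ $11 + 123 @ $7 = $2,412
Apr 16, 47 sold [FIFO — oldest first]: 37 @ $7 + 10 @ $9 = $349
Total COGS = $2,412 + $349 = $2,761
Ending inventory: 70 @ $9 + 83 @ $6 = $1,128
Check: goods available $3,889 = COGS $2,761 + ending $1,128

Ending inventory = $1,128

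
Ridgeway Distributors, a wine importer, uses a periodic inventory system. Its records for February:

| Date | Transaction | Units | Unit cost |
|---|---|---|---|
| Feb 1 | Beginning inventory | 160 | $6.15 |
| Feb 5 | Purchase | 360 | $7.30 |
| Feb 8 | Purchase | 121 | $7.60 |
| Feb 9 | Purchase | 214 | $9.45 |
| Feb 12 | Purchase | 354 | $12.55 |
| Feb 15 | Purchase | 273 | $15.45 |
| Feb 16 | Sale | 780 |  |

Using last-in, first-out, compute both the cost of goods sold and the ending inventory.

Feb 16, 780 sold [LIFO — newest first]: 273 @ $15.45 + 354 @ $12.55 + 153 @ $9.45 = $10,106.40
Ending inventory: 160 @ $6.15 + 360 @ $7.30 + 121 @ $7.60 + 61 @ $9.45 = $5,108.05
Check: goods available $15,214.45 = COGS $10,106.40 + ending $5,108.05

COGS = $10,106.40; ending inventory = $5,108.05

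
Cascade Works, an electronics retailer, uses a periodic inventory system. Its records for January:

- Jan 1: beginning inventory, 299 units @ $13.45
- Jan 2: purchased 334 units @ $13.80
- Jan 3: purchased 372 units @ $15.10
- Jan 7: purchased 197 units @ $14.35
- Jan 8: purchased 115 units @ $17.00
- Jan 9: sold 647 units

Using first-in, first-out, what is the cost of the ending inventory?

Jan 9, 647 sold [FIFO — oldest first]: 299 @ $13.45 + 334 @ $13.80 + 14 @ $15.10 = $8,842.15
Ending inventory: 358 @ $15.10 + 197 @ $14.35 + 115 @ $17.00 = $10,187.75
Check: goods available $19,029.90 = COGS $8,842.15 + ending $10,187.75

Ending inventory = $10,187.75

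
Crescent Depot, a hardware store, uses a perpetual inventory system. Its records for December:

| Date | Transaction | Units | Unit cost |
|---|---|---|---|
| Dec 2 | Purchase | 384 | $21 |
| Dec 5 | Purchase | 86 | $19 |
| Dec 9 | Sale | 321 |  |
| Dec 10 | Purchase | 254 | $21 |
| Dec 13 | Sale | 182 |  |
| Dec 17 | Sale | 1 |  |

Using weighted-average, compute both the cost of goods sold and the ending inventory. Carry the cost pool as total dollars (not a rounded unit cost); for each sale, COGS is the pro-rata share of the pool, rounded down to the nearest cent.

After Dec 2: 384 on hand, pool $8,064.00 (≈ $21.0000 each)
After Dec 5: 470 on hand, pool $9,698.00 (≈ $20.6340 each)
Dec 9, sell 321: 321/470 × $9,698.00 → $6,623.52
After Dec 10: 403 on hand, pool $8,408.48 (≈ $20.8647 each)
Dec 13, sell 182: 182/403 × $8,408.48 → $3,797.37
Dec 17, sell 1: 1/221 × $4,611.11 → $20.86
Total COGS = $6,623.52 + $3,797.37 + $20.86 = $10,441.75
Ending inventory (cost pool remaining) = $4,590.25
Check: goods available $15,032.00 = COGS $10,441.75 + ending $4,590.25

COGS = $10,441.75; ending inventory = $4,590.25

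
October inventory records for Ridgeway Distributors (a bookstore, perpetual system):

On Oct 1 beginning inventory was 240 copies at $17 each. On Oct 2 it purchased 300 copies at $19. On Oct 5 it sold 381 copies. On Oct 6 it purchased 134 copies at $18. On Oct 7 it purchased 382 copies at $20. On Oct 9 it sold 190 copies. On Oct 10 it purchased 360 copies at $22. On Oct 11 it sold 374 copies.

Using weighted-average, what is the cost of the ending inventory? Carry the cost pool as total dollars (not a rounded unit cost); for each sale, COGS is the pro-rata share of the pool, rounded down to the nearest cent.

Ending inventory = $9,593.72

After Oct 1: 240 on hand, pool $4,080.00 (≈ $17.0000 each)
After Oct 2: 540 on hand, pool $9,780.00 (≈ $18.1111 each)
Oct 5, sell 381: 381/540 × $9,780.00 → $6,900.33
After Oct 6: 293 on hand, pool $5,291.67 (≈ $18.0603 each)
After Oct 7: 675 on hand, pool $12,931.67 (≈ $19.1580 each)
Oct 9, sell 190: 190/675 × $12,931.67 → $3,640.02
After Oct 10: 845 on hand, pool $17,211.65 (≈ $20.3688 each)
Oct 11, sell 374: 374/845 × $17,211.65 → $7,617.93
Total COGS = $6,900.33 + $3,640.02 + $7,617.93 = $18,158.28
Ending inventory (cost pool remaining) = $9,593.72
Check: goods available $27,752.00 = COGS $18,158.28 + ending $9,593.72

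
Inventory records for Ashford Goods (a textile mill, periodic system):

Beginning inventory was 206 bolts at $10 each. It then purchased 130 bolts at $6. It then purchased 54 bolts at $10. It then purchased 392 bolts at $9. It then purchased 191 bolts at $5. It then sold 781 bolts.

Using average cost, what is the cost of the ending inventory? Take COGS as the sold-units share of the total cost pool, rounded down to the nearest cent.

Ending inventory = $1,551.59

Sale 1, sell 781: 781/973 × $7,863.00 → $6,311.41
Ending inventory (cost pool remaining) = $1,551.59
Check: goods available $7,863.00 = COGS $6,311.41 + ending $1,551.59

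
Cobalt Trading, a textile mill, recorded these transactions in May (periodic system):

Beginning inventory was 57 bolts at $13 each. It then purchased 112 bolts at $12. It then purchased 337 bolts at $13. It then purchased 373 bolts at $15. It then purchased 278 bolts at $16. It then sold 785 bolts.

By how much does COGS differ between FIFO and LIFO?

FIFO COGS: 57 @ $13 + 112 @ $12 + 337 @ $13 + 279 @ $15 = $10,651
LIFO COGS: 278 @ $16 + 373 @ $15 + 134 @ $13 = $11,785
Difference = |$10,651 − $11,785| = $1,134

$1,134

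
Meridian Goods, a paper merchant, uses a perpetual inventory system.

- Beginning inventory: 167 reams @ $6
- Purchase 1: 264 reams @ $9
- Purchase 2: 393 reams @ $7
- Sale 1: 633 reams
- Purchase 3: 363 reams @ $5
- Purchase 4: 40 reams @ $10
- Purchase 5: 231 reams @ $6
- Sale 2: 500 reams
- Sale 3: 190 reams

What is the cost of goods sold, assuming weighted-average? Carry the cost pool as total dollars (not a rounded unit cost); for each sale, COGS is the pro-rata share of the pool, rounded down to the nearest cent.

After Beginning: 167 on hand, pool $1,002.00 (≈ $6.0000 each)
After Purchase 1: 431 on hand, pool $3,378.00 (≈ $7.8376 each)
After Purchase 2: 824 on hand, pool $6,129.00 (≈ $7.4381 each)
Sale 1, sell 633: 633/824 × $6,129.00 → $4,708.32
After Purchase 3: 554 on hand, pool $3,235.68 (≈ $5.8406 each)
After Purchase 4: 594 on hand, pool $3,635.68 (≈ $6.1207 each)
After Purchase 5: 825 on hand, pool $5,021.68 (≈ $6.0869 each)
Sale 2, sell 500: 500/825 × $5,021.68 → $3,043.44
Sale 3, sell 190: 190/325 × $1,978.24 → $1,156.50
Total COGS = $4,708.32 + $3,043.44 + $1,156.50 = $8,908.26
Ending inventory (cost pool remaining) = $821.74

COGS = $8,908.26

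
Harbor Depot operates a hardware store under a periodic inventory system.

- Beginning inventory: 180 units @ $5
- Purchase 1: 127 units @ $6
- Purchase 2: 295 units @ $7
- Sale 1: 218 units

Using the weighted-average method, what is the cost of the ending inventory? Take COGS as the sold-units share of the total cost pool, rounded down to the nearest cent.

Sale 1, sell 218: 218/602 × $3,727.00 → $1,349.64
Ending inventory (cost pool remaining) = $2,377.36

Ending inventory = $2,377.36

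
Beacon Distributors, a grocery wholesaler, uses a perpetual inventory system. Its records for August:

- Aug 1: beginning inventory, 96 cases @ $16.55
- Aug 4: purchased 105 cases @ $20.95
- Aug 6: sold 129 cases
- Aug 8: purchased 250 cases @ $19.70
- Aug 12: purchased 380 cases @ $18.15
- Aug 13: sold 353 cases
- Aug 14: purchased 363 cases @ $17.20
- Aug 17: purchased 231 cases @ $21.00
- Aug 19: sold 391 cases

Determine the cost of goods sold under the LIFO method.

COGS = $16,606.90

Aug 6, 129 sold [LIFO — newest first]: 105 @ $20.95 + 24 @ $16.55 = $2,596.95
Aug 13, 353 sold [LIFO — newest first]: 353 @ $18.15 = $6,406.95
Aug 19, 391 sold [LIFO — newest first]: 231 @ $21.00 + 160 @ $17.20 = $7,603.00
Total COGS = $2,596.95 + $6,406.95 + $7,603.00 = $16,606.90
Ending inventory: 72 @ $16.55 + 250 @ $19.70 + 27 @ $18.15 + 203 @ $17.20 = $10,098.25
Check: goods available $26,705.15 = COGS $16,606.90 + ending $10,098.25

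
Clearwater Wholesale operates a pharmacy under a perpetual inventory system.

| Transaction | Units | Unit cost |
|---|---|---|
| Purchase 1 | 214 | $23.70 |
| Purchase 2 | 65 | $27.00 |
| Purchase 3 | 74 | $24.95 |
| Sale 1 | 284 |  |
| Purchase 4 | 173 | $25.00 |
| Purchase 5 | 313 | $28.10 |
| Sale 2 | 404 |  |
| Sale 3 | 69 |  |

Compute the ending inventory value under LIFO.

Sale 1 (284) [LIFO — newest first]: 74 @ $24.95 + 65 @ $27.00 + 145 @ $23.70 = $7,037.80
Sale 2 (404) [LIFO — newest first]: 313 @ $28.10 + 91 @ $25.00 = $11,070.30
Sale 3 (69) [LIFO — newest first]: 69 @ $25.00 = $1,725.00
Total COGS = $7,037.80 + $11,070.30 + $1,725.00 = $19,833.10
Ending inventory: 69 @ $23.70 + 13 @ $25.00 = $1,960.30

Ending inventory = $1,960.30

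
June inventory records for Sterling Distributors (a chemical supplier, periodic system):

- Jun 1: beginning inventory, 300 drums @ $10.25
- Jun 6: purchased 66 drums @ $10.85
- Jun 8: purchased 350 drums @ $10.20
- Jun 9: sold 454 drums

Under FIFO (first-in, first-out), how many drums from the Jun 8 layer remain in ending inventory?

262

Jun 9, 454 sold [FIFO — oldest first]: 300 @ $10.25 + 66 @ $10.85 + 88 @ $10.20 = $4,688.70
Ending inventory: 262 @ $10.20 = $2,672.40
Check: goods available $7,361.10 = COGS $4,688.70 + ending $2,672.40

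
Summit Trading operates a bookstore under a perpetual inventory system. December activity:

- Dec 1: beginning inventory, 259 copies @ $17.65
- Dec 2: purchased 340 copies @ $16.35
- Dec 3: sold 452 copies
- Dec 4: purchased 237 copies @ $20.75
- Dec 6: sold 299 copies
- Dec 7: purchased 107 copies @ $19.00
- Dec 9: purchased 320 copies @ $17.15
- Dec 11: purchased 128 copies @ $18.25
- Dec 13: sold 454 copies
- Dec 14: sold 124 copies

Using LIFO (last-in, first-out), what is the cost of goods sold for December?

COGS = $23,810.80

Dec 3, 452 sold [LIFO — newest first]: 340 @ $16.35 + 112 @ $17.65 = $7,535.80
Dec 6, 299 sold [LIFO — newest first]: 237 @ $20.75 + 62 @ $17.65 = $6,012.05
Dec 13, 454 sold [LIFO — newest first]: 128 @ $18.25 + 320 @ $17.15 + 6 @ $19.00 = $7,938.00
Dec 14, 124 sold [LIFO — newest first]: 101 @ $19.00 + 23 @ $17.65 = $2,324.95
Total COGS = $7,535.80 + $6,012.05 + $7,938.00 + $2,324.95 = $23,810.80
Ending inventory: 62 @ $17.65 = $1,094.30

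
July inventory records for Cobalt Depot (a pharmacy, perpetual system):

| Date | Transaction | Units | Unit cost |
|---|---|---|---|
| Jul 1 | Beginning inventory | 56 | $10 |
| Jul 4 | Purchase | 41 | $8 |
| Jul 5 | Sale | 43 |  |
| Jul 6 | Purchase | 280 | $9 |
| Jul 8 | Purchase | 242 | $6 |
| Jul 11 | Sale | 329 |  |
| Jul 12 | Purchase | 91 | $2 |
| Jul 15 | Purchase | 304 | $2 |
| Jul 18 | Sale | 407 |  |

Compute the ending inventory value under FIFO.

Jul 5, 43 sold [FIFO — oldest first]: 43 @ $10 = $430
Jul 11, 329 sold [FIFO — oldest first]: 13 @ $10 + 41 @ $8 + 275 @ $9 = $2,933
Jul 18, 407 sold [FIFO — oldest first]: 5 @ $9 + 242 @ $6 + 91 @ $2 + 69 @ $2 = $1,817
Total COGS = $430 + $2,933 + $1,817 = $5,180
Ending inventory: 235 @ $2 = $470
Check: goods available $5,650 = COGS $5,180 + ending $470

Ending inventory = $470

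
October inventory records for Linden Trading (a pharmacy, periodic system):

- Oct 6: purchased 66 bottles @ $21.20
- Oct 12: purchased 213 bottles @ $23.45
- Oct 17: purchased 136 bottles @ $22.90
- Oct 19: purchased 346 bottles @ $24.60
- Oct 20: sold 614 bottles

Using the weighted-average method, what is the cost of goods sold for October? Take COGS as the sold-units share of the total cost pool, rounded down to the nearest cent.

Oct 20, sell 614: 614/761 × $18,020.05 → $14,539.17
Ending inventory (cost pool remaining) = $3,480.88
Check: goods available $18,020.05 = COGS $14,539.17 + ending $3,480.88

COGS = $14,539.17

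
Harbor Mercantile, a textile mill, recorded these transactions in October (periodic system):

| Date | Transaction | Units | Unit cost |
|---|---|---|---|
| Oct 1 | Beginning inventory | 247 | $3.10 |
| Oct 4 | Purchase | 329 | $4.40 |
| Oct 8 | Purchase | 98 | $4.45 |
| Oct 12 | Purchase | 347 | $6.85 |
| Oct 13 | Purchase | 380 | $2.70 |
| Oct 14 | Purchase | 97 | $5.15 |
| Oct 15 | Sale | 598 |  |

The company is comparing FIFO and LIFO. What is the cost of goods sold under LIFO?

COGS = $2,354.40

FIFO COGS: 247 @ $3.10 + 329 @ $4.40 + 22 @ $4.45 = $2,311.20
LIFO COGS: 97 @ $5.15 + 380 @ $2.70 + 121 @ $6.85 = $2,354.40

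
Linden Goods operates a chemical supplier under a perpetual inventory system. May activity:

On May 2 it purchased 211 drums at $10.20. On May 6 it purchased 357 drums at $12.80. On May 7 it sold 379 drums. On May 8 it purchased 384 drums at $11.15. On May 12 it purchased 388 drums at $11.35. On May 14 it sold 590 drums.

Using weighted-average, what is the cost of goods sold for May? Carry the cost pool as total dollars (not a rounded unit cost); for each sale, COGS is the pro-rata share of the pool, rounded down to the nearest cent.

After May 2: 211 on hand, pool $2,152.20 (≈ $10.2000 each)
After May 6: 568 on hand, pool $6,721.80 (≈ $11.8342 each)
May 7, sell 379: 379/568 × $6,721.80 → $4,485.14
After May 8: 573 on hand, pool $6,518.26 (≈ $11.3757 each)
After May 12: 961 on hand, pool $10,922.06 (≈ $11.3653 each)
May 14, sell 590: 590/961 × $10,922.06 → $6,705.53
Total COGS = $4,485.14 + $6,705.53 = $11,190.67
Ending inventory (cost pool remaining) = $4,216.53
Check: goods available $15,407.20 = COGS $11,190.67 + ending $4,216.53

COGS = $11,190.67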